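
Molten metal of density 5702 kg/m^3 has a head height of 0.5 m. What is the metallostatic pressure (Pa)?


Formula: P = rho * g * h
rho * g = 5702 * 9.81 = 55936.62 N/m^3
P = 55936.62 * 0.5 = 27968.3100 Pa

27968.3100 Pa


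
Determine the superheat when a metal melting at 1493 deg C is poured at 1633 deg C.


Formula: Superheat = T_pour - T_melt
Superheat = 1633 - 1493 = 140 deg C

Answer: 140 deg C


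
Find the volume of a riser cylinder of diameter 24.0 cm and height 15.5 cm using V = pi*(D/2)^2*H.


Formula: V = pi * (D/2)^2 * H  (cylinder volume)
Radius = D/2 = 24.0/2 = 12.0 cm
V = pi * 12.0^2 * 15.5 = 7012.0348 cm^3

Answer: 7012.0348 cm^3


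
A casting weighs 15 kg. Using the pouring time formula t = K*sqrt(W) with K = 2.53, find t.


Formula: t = K * sqrt(W)
sqrt(W) = sqrt(15) = 3.87298
t = 2.53 * 3.87298 = 9.7986 s

Answer: 9.7986 s


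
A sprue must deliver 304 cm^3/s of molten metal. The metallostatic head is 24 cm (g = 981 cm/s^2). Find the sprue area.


Formula: v = sqrt(2*g*h), A = Q/v
Velocity: v = sqrt(2 * 981 * 24) = sqrt(47088) = 216.9977 cm/s
Sprue area: A = Q / v = 304 / 216.9977 = 1.4009 cm^2

Final answer: 1.4009 cm^2


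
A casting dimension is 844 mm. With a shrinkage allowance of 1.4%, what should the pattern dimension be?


Formula: L_pattern = L_casting * (1 + shrinkage_rate/100)
Shrinkage factor = 1 + 1.4/100 = 1.014
L_pattern = 844 mm * 1.014 = 855.8160 mm

Final answer: 855.8160 mm


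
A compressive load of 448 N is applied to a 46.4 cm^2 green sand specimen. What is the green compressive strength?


Formula: Compressive Strength = Force / Area
Strength = 448 N / 46.4 cm^2 = 9.6552 N/cm^2

Answer: 9.6552 N/cm^2


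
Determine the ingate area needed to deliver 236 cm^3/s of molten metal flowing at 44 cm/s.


Formula: A_ingate = Q / v  (continuity equation)
A = 236 cm^3/s / 44 cm/s = 5.3636 cm^2

5.3636 cm^2


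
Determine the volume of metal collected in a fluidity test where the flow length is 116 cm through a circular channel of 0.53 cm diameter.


Formula: V = pi * (d/2)^2 * L  (cylinder volume)
Radius = 0.53/2 = 0.265 cm
V = pi * 0.265^2 * 116 = 25.5917 cm^3


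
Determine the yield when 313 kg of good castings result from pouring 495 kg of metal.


Formula: Casting Yield = (W_good / W_total) * 100
Yield = (313 kg / 495 kg) * 100 = 63.2323%


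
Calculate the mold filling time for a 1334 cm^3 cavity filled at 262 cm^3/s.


Formula: t_fill = V_mold / Q_flow
t = 1334 cm^3 / 262 cm^3/s = 5.0916 s

Final answer: 5.0916 s


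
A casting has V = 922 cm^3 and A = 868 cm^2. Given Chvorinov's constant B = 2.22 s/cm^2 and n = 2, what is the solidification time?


Formula: t_s = B * (V/A)^n  (Chvorinov's rule, n=2)
Modulus M = V/A = 922/868 = 1.062212 cm
M^2 = 1.062212^2 = 1.128294 cm^2
t_s = 2.22 * 1.128294 = 2.5048 s

2.5048 s


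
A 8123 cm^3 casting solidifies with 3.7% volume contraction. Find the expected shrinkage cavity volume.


Formula: V_shrink = V_casting * shrinkage_pct / 100
V_shrink = 8123 cm^3 * 3.7 / 100 = 300.5510 cm^3

Final answer: 300.5510 cm^3


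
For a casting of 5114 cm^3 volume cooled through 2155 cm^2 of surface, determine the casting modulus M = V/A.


Formula: Casting Modulus M = V / A
M = 5114 cm^3 / 2155 cm^2 = 2.3731 cm

2.3731 cm


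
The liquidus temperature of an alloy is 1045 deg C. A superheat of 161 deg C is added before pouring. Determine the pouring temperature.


Formula: T_pour = T_melt + Superheat
T_pour = 1045 + 161 = 1206 deg C

Answer: 1206 deg C


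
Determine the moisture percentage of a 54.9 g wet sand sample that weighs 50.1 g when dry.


Formula: MC = (W_wet - W_dry) / W_wet * 100
Water mass = 54.9 - 50.1 = 4.8 g
MC = 4.8 / 54.9 * 100 = 8.7432%

Final answer: 8.7432%


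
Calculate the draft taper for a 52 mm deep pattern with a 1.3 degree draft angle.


Formula: taper = depth * tan(draft_angle)
tan(1.3 deg) = 0.0226932
taper = 52 mm * 0.0226932 = 1.1800 mm

Final answer: 1.1800 mm


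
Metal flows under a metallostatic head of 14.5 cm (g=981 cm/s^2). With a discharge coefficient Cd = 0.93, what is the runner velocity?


Formula: v = Cd * sqrt(2 * g * h)  (Torricelli with discharge coefficient)
2*g*h = 2 * 981 * 14.5 = 28449.0 cm^2/s^2
sqrt(28449.0) = 168.66831 cm/s
v = 0.93 * 168.66831 = 156.8615 cm/s


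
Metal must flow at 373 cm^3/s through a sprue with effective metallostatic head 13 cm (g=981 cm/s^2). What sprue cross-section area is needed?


Formula: v = sqrt(2*g*h), A = Q/v
Velocity: v = sqrt(2 * 981 * 13) = sqrt(25506) = 159.7060 cm/s
Sprue area: A = Q / v = 373 / 159.7060 = 2.3355 cm^2

2.3355 cm^2


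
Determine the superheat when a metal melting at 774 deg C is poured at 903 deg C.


Formula: Superheat = T_pour - T_melt
Superheat = 903 - 774 = 129 deg C

Final answer: 129 deg C


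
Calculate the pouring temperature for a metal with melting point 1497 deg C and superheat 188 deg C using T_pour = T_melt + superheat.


Formula: T_pour = T_melt + Superheat
T_pour = 1497 + 188 = 1685 deg C


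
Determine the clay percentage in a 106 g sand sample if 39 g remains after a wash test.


Formula: Clay% = (W_total - W_washed) / W_total * 100
Clay mass = 106 - 39 = 67 g
Clay% = 67 / 106 * 100 = 63.2075%

Answer: 63.2075%


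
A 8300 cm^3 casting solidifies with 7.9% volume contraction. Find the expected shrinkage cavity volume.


Formula: V_shrink = V_casting * shrinkage_pct / 100
V_shrink = 8300 cm^3 * 7.9 / 100 = 655.7000 cm^3

655.7000 cm^3


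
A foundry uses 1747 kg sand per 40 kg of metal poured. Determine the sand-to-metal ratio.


Formula: Sand-to-Metal Ratio = W_sand / W_metal
Ratio = 1747 kg / 40 kg = 43.6750

Final answer: 43.6750


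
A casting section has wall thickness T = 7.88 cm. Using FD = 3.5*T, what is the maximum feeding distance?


Formula: FD = 3.5 * T  (riser feeding-distance rule)
FD = 3.5 * 7.88 cm = 27.5800 cm


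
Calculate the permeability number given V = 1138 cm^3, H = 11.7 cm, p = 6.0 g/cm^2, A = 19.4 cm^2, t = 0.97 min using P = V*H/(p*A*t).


Formula: Permeability Number P = (V * H) / (p * A * t)
Numerator: V * H = 1138 * 11.7 = 13314.6
Denominator: p * A * t = 6.0 * 19.4 * 0.97 = 112.908
P = 13314.6 / 112.908 = 117.9243

117.9243


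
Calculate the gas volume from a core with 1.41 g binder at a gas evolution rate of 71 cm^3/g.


Formula: V_gas = W_binder * gas_evolution_rate
V = 1.41 g * 71 cm^3/g = 100.1100 cm^3

100.1100 cm^3


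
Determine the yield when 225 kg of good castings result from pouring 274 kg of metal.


Formula: Casting Yield = (W_good / W_total) * 100
Yield = (225 kg / 274 kg) * 100 = 82.1168%


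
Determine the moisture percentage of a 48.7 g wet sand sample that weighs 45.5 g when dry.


Formula: MC = (W_wet - W_dry) / W_wet * 100
Water mass = 48.7 - 45.5 = 3.2 g
MC = 3.2 / 48.7 * 100 = 6.5708%

Final answer: 6.5708%


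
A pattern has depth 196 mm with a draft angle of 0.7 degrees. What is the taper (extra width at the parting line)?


Formula: taper = depth * tan(draft_angle)
tan(0.7 deg) = 0.0122179
taper = 196 mm * 0.0122179 = 2.3947 mm


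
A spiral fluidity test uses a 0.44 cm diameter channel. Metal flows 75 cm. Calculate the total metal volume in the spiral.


Formula: V = pi * (d/2)^2 * L  (cylinder volume)
Radius = 0.44/2 = 0.22 cm
V = pi * 0.22^2 * 75 = 11.4040 cm^3


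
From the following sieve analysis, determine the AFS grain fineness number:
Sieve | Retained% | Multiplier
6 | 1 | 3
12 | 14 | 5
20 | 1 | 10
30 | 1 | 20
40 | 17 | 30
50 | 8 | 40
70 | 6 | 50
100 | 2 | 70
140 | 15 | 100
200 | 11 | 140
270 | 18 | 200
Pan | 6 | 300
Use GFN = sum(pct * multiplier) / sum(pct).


Formula: GFN = sum(pct * multiplier) / sum(pct)
sum(pct * multiplier) = 9813
sum(pct) = 100
GFN = 9813 / 100 = 98.13

98.13


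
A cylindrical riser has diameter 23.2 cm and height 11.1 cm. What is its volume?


Formula: V = pi * (D/2)^2 * H  (cylinder volume)
Radius = D/2 = 23.2/2 = 11.6 cm
V = pi * 11.6^2 * 11.1 = 4692.3331 cm^3


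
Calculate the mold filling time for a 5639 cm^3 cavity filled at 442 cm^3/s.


Formula: t_fill = V_mold / Q_flow
t = 5639 cm^3 / 442 cm^3/s = 12.7579 s


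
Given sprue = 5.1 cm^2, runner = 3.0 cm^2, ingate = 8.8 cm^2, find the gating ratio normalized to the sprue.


Sprue:Runner:Ingate = 1 : 3.0/5.1 : 8.8/5.1 = 1:0.59:1.73

Answer: 1:0.59:1.73


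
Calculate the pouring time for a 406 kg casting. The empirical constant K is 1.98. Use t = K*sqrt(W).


Formula: t = K * sqrt(W)
sqrt(W) = sqrt(406) = 20.14944
t = 1.98 * 20.14944 = 39.8959 s

Final answer: 39.8959 s


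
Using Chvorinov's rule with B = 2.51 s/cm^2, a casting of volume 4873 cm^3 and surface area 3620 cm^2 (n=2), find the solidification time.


Formula: t_s = B * (V/A)^n  (Chvorinov's rule, n=2)
Modulus M = V/A = 4873/3620 = 1.346133 cm
M^2 = 1.346133^2 = 1.812074 cm^2
t_s = 2.51 * 1.812074 = 4.5483 s


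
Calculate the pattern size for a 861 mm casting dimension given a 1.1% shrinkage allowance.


Formula: L_pattern = L_casting * (1 + shrinkage_rate/100)
Shrinkage factor = 1 + 1.1/100 = 1.011
L_pattern = 861 mm * 1.011 = 870.4710 mm

870.4710 mm


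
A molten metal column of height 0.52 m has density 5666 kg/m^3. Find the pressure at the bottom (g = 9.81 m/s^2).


Formula: P = rho * g * h
rho * g = 5666 * 9.81 = 55583.46 N/m^3
P = 55583.46 * 0.52 = 28903.3992 Pa

28903.3992 Pa


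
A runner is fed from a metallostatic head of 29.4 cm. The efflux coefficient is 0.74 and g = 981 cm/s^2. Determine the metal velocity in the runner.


Formula: v = Cd * sqrt(2 * g * h)  (Torricelli with discharge coefficient)
2*g*h = 2 * 981 * 29.4 = 57682.8 cm^2/s^2
sqrt(57682.8) = 240.17244 cm/s
v = 0.74 * 240.17244 = 177.7276 cm/s

Answer: 177.7276 cm/s


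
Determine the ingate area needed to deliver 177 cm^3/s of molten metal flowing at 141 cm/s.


Formula: A_ingate = Q / v  (continuity equation)
A = 177 cm^3/s / 141 cm/s = 1.2553 cm^2

1.2553 cm^2


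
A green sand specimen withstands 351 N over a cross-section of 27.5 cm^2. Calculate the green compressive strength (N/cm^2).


Formula: Compressive Strength = Force / Area
Strength = 351 N / 27.5 cm^2 = 12.7636 N/cm^2

Answer: 12.7636 N/cm^2


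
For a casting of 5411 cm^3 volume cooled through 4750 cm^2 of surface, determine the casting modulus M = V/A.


Formula: Casting Modulus M = V / A
M = 5411 cm^3 / 4750 cm^2 = 1.1392 cm

Answer: 1.1392 cm


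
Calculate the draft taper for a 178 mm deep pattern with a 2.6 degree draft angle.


Formula: taper = depth * tan(draft_angle)
tan(2.6 deg) = 0.0454097
taper = 178 mm * 0.0454097 = 8.0829 mm

Final answer: 8.0829 mm


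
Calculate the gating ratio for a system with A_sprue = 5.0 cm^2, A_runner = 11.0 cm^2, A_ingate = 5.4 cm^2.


Sprue:Runner:Ingate = 1 : 11.0/5.0 : 5.4/5.0 = 1:2.20:1.08

Answer: 1:2.20:1.08


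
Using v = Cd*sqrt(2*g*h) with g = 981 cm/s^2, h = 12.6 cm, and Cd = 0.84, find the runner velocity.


Formula: v = Cd * sqrt(2 * g * h)  (Torricelli with discharge coefficient)
2*g*h = 2 * 981 * 12.6 = 24721.2 cm^2/s^2
sqrt(24721.2) = 157.22977 cm/s
v = 0.84 * 157.22977 = 132.0730 cm/s


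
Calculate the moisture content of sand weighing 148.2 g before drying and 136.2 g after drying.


Formula: MC = (W_wet - W_dry) / W_wet * 100
Water mass = 148.2 - 136.2 = 12.0 g
MC = 12.0 / 148.2 * 100 = 8.0972%


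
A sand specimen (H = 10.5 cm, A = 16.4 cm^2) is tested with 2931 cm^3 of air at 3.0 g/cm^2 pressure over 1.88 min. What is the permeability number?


Formula: Permeability Number P = (V * H) / (p * A * t)
Numerator: V * H = 2931 * 10.5 = 30775.5
Denominator: p * A * t = 3.0 * 16.4 * 1.88 = 92.496
P = 30775.5 / 92.496 = 332.7225

332.7225


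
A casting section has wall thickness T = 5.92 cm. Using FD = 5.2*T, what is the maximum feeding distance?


Formula: FD = 5.2 * T  (riser feeding-distance rule)
FD = 5.2 * 5.92 cm = 30.7840 cm

Final answer: 30.7840 cm


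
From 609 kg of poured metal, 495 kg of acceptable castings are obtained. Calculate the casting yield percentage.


Formula: Casting Yield = (W_good / W_total) * 100
Yield = (495 kg / 609 kg) * 100 = 81.2808%

Answer: 81.2808%


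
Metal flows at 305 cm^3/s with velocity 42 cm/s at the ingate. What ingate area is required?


Formula: A_ingate = Q / v  (continuity equation)
A = 305 cm^3/s / 42 cm/s = 7.2619 cm^2

7.2619 cm^2


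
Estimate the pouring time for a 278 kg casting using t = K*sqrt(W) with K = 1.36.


Formula: t = K * sqrt(W)
sqrt(W) = sqrt(278) = 16.67333
t = 1.36 * 16.67333 = 22.6757 s


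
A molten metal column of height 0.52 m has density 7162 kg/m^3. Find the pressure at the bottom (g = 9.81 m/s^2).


Formula: P = rho * g * h
rho * g = 7162 * 9.81 = 70259.22 N/m^3
P = 70259.22 * 0.52 = 36534.7944 Pa

36534.7944 Pa


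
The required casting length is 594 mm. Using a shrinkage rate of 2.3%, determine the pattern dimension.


Formula: L_pattern = L_casting * (1 + shrinkage_rate/100)
Shrinkage factor = 1 + 2.3/100 = 1.023
L_pattern = 594 mm * 1.023 = 607.6620 mm

Answer: 607.6620 mm


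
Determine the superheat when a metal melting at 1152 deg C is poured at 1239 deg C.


Formula: Superheat = T_pour - T_melt
Superheat = 1239 - 1152 = 87 deg C

87 deg C


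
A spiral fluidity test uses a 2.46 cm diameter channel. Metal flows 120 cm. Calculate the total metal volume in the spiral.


Formula: V = pi * (d/2)^2 * L  (cylinder volume)
Radius = 2.46/2 = 1.23 cm
V = pi * 1.23^2 * 120 = 570.3499 cm^3

570.3499 cm^3


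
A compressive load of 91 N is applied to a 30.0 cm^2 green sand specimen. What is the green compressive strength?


Formula: Compressive Strength = Force / Area
Strength = 91 N / 30.0 cm^2 = 3.0333 N/cm^2

Final answer: 3.0333 N/cm^2


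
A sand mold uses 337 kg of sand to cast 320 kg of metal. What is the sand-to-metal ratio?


Formula: Sand-to-Metal Ratio = W_sand / W_metal
Ratio = 337 kg / 320 kg = 1.0531

Final answer: 1.0531


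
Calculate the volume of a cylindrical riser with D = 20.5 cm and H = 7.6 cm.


Formula: V = pi * (D/2)^2 * H  (cylinder volume)
Radius = D/2 = 20.5/2 = 10.25 cm
V = pi * 10.25^2 * 7.6 = 2508.4832 cm^3


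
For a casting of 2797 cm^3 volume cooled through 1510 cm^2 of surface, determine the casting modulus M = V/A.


Formula: Casting Modulus M = V / A
M = 2797 cm^3 / 1510 cm^2 = 1.8523 cm

Final answer: 1.8523 cm


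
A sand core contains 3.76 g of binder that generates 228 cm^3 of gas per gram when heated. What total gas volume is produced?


Formula: V_gas = W_binder * gas_evolution_rate
V = 3.76 g * 228 cm^3/g = 857.2800 cm^3

857.2800 cm^3


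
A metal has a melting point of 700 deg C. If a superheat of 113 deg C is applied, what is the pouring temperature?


Formula: T_pour = T_melt + Superheat
T_pour = 700 + 113 = 813 deg C

Answer: 813 deg C


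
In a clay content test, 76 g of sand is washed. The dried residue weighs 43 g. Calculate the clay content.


Formula: Clay% = (W_total - W_washed) / W_total * 100
Clay mass = 76 - 43 = 33 g
Clay% = 33 / 76 * 100 = 43.4211%


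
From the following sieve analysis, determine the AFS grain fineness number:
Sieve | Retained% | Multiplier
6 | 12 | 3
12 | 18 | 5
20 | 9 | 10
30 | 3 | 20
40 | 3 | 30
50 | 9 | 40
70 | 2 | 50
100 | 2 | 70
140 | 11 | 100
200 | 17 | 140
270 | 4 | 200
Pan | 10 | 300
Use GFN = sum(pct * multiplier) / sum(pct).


Formula: GFN = sum(pct * multiplier) / sum(pct)
sum(pct * multiplier) = 8246
sum(pct) = 100
GFN = 8246 / 100 = 82.46

Final answer: 82.46


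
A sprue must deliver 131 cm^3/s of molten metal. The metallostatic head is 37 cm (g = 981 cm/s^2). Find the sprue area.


Formula: v = sqrt(2*g*h), A = Q/v
Velocity: v = sqrt(2 * 981 * 37) = sqrt(72594) = 269.4327 cm/s
Sprue area: A = Q / v = 131 / 269.4327 = 0.4862 cm^2

0.4862 cm^2


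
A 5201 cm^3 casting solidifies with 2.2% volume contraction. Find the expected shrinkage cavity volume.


Formula: V_shrink = V_casting * shrinkage_pct / 100
V_shrink = 5201 cm^3 * 2.2 / 100 = 114.4220 cm^3

114.4220 cm^3


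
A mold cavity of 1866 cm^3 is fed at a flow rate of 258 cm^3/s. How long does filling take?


Formula: t_fill = V_mold / Q_flow
t = 1866 cm^3 / 258 cm^3/s = 7.2326 s

Answer: 7.2326 s


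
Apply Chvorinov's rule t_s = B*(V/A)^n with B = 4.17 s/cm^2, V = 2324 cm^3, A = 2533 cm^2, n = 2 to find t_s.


Formula: t_s = B * (V/A)^n  (Chvorinov's rule, n=2)
Modulus M = V/A = 2324/2533 = 0.917489 cm
M^2 = 0.917489^2 = 0.841786 cm^2
t_s = 4.17 * 0.841786 = 3.5102 s

Final answer: 3.5102 s


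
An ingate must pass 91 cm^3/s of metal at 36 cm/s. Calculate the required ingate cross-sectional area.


Formula: A_ingate = Q / v  (continuity equation)
A = 91 cm^3/s / 36 cm/s = 2.5278 cm^2

Answer: 2.5278 cm^2


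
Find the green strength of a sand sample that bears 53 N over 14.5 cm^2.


Formula: Compressive Strength = Force / Area
Strength = 53 N / 14.5 cm^2 = 3.6552 N/cm^2

Answer: 3.6552 N/cm^2


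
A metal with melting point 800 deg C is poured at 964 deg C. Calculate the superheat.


Formula: Superheat = T_pour - T_melt
Superheat = 964 - 800 = 164 deg C

164 deg C


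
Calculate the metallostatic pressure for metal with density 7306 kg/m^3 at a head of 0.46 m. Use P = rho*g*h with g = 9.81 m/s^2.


Formula: P = rho * g * h
rho * g = 7306 * 9.81 = 71671.86 N/m^3
P = 71671.86 * 0.46 = 32969.0556 Pa

32969.0556 Pa


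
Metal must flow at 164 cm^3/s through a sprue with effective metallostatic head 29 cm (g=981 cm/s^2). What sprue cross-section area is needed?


Formula: v = sqrt(2*g*h), A = Q/v
Velocity: v = sqrt(2 * 981 * 29) = sqrt(56898) = 238.5330 cm/s
Sprue area: A = Q / v = 164 / 238.5330 = 0.6875 cm^2

Answer: 0.6875 cm^2


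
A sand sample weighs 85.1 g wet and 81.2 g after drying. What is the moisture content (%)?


Formula: MC = (W_wet - W_dry) / W_wet * 100
Water mass = 85.1 - 81.2 = 3.9 g
MC = 3.9 / 85.1 * 100 = 4.5828%

4.5828%


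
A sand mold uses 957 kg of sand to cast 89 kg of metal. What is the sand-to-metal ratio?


Formula: Sand-to-Metal Ratio = W_sand / W_metal
Ratio = 957 kg / 89 kg = 10.7528

Answer: 10.7528


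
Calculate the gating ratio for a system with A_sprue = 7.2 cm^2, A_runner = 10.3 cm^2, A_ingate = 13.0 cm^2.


Sprue:Runner:Ingate = 1 : 10.3/7.2 : 13.0/7.2 = 1:1.43:1.81

Answer: 1:1.43:1.81


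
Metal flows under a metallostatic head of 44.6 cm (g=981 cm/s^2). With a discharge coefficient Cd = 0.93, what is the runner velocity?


Formula: v = Cd * sqrt(2 * g * h)  (Torricelli with discharge coefficient)
2*g*h = 2 * 981 * 44.6 = 87505.2 cm^2/s^2
sqrt(87505.2) = 295.81278 cm/s
v = 0.93 * 295.81278 = 275.1059 cm/s

275.1059 cm/s


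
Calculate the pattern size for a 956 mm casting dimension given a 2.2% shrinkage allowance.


Formula: L_pattern = L_casting * (1 + shrinkage_rate/100)
Shrinkage factor = 1 + 2.2/100 = 1.022
L_pattern = 956 mm * 1.022 = 977.0320 mm

Answer: 977.0320 mm


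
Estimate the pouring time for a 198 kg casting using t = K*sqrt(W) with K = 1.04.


Formula: t = K * sqrt(W)
sqrt(W) = sqrt(198) = 14.07125
t = 1.04 * 14.07125 = 14.6341 s

Final answer: 14.6341 s


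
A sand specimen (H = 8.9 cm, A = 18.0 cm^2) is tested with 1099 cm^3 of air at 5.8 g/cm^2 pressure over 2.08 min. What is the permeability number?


Formula: Permeability Number P = (V * H) / (p * A * t)
Numerator: V * H = 1099 * 8.9 = 9781.1
Denominator: p * A * t = 5.8 * 18.0 * 2.08 = 217.152
P = 9781.1 / 217.152 = 45.0426


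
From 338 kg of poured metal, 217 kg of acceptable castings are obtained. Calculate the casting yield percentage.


Formula: Casting Yield = (W_good / W_total) * 100
Yield = (217 kg / 338 kg) * 100 = 64.2012%

64.2012%


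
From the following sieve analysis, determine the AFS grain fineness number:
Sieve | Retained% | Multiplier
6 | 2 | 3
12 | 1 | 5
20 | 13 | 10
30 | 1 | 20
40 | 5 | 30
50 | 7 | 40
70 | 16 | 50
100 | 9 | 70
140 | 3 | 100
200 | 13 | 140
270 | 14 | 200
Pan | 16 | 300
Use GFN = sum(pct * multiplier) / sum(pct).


Formula: GFN = sum(pct * multiplier) / sum(pct)
sum(pct * multiplier) = 11741
sum(pct) = 100
GFN = 11741 / 100 = 117.41

Answer: 117.41


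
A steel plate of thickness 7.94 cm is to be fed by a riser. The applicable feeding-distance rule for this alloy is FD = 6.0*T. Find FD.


Formula: FD = 6.0 * T  (riser feeding-distance rule)
FD = 6.0 * 7.94 cm = 47.6400 cm

47.6400 cm


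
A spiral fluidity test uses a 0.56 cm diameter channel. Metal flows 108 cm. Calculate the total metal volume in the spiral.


Formula: V = pi * (d/2)^2 * L  (cylinder volume)
Radius = 0.56/2 = 0.28 cm
V = pi * 0.28^2 * 108 = 26.6005 cm^3

Final answer: 26.6005 cm^3


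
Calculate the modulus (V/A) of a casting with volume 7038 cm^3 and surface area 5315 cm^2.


Formula: Casting Modulus M = V / A
M = 7038 cm^3 / 5315 cm^2 = 1.3242 cm

Final answer: 1.3242 cm


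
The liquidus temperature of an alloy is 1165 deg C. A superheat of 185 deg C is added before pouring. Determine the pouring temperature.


Formula: T_pour = T_melt + Superheat
T_pour = 1165 + 185 = 1350 deg C

Answer: 1350 deg C


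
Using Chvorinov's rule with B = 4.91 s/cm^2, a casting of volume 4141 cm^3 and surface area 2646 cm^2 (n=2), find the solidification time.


Formula: t_s = B * (V/A)^n  (Chvorinov's rule, n=2)
Modulus M = V/A = 4141/2646 = 1.565004 cm
M^2 = 1.565004^2 = 2.449238 cm^2
t_s = 4.91 * 2.449238 = 12.0258 s

Answer: 12.0258 s


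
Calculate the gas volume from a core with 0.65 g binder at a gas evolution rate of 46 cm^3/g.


Formula: V_gas = W_binder * gas_evolution_rate
V = 0.65 g * 46 cm^3/g = 29.9000 cm^3


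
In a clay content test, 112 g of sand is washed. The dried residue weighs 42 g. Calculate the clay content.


Formula: Clay% = (W_total - W_washed) / W_total * 100
Clay mass = 112 - 42 = 70 g
Clay% = 70 / 112 * 100 = 62.5000%


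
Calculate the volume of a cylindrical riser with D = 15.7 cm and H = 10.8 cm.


Formula: V = pi * (D/2)^2 * H  (cylinder volume)
Radius = D/2 = 15.7/2 = 7.85 cm
V = pi * 7.85^2 * 10.8 = 2090.8022 cm^3

Answer: 2090.8022 cm^3


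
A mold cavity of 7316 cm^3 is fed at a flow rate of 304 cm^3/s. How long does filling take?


Formula: t_fill = V_mold / Q_flow
t = 7316 cm^3 / 304 cm^3/s = 24.0658 s

24.0658 s


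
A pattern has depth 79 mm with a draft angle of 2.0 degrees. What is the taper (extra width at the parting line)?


Formula: taper = depth * tan(draft_angle)
tan(2.0 deg) = 0.0349208
taper = 79 mm * 0.0349208 = 2.7587 mm

Final answer: 2.7587 mm


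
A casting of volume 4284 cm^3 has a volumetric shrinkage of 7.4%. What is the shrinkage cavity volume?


Formula: V_shrink = V_casting * shrinkage_pct / 100
V_shrink = 4284 cm^3 * 7.4 / 100 = 317.0160 cm^3

317.0160 cm^3


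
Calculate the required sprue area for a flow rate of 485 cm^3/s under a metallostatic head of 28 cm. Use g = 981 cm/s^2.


Formula: v = sqrt(2*g*h), A = Q/v
Velocity: v = sqrt(2 * 981 * 28) = sqrt(54936) = 234.3843 cm/s
Sprue area: A = Q / v = 485 / 234.3843 = 2.0693 cm^2

Final answer: 2.0693 cm^2


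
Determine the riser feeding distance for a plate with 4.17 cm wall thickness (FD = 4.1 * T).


Formula: FD = 4.1 * T  (riser feeding-distance rule)
FD = 4.1 * 4.17 cm = 17.0970 cm


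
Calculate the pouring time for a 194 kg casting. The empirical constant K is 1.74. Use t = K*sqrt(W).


Formula: t = K * sqrt(W)
sqrt(W) = sqrt(194) = 13.92839
t = 1.74 * 13.92839 = 24.2354 s

Answer: 24.2354 s


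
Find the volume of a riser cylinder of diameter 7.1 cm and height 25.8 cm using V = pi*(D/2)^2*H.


Formula: V = pi * (D/2)^2 * H  (cylinder volume)
Radius = D/2 = 7.1/2 = 3.55 cm
V = pi * 3.55^2 * 25.8 = 1021.4716 cm^3


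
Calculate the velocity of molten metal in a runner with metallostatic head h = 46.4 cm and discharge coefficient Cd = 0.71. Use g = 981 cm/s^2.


Formula: v = Cd * sqrt(2 * g * h)  (Torricelli with discharge coefficient)
2*g*h = 2 * 981 * 46.4 = 91036.8 cm^2/s^2
sqrt(91036.8) = 301.72305 cm/s
v = 0.71 * 301.72305 = 214.2234 cm/s

214.2234 cm/s


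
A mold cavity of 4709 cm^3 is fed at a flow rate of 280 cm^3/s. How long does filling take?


Formula: t_fill = V_mold / Q_flow
t = 4709 cm^3 / 280 cm^3/s = 16.8179 s

16.8179 s


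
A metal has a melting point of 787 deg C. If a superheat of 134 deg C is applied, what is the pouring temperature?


Formula: T_pour = T_melt + Superheat
T_pour = 787 + 134 = 921 deg C


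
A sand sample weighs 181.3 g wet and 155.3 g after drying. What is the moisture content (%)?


Formula: MC = (W_wet - W_dry) / W_wet * 100
Water mass = 181.3 - 155.3 = 26.0 g
MC = 26.0 / 181.3 * 100 = 14.3409%

14.3409%


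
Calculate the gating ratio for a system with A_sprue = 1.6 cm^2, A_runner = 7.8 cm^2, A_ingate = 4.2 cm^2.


Sprue:Runner:Ingate = 1 : 7.8/1.6 : 4.2/1.6 = 1:4.88:2.63

1:4.88:2.63


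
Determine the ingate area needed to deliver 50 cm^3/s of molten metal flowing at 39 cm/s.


Formula: A_ingate = Q / v  (continuity equation)
A = 50 cm^3/s / 39 cm/s = 1.2821 cm^2

1.2821 cm^2


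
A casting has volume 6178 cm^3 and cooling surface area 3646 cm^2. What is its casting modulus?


Formula: Casting Modulus M = V / A
M = 6178 cm^3 / 3646 cm^2 = 1.6945 cm

Final answer: 1.6945 cm


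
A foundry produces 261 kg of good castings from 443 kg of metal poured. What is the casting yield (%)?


Formula: Casting Yield = (W_good / W_total) * 100
Yield = (261 kg / 443 kg) * 100 = 58.9165%

58.9165%


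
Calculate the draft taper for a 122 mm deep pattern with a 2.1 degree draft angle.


Formula: taper = depth * tan(draft_angle)
tan(2.1 deg) = 0.0366683
taper = 122 mm * 0.0366683 = 4.4735 mm

4.4735 mm


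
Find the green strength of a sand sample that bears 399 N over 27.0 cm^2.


Formula: Compressive Strength = Force / Area
Strength = 399 N / 27.0 cm^2 = 14.7778 N/cm^2

Answer: 14.7778 N/cm^2


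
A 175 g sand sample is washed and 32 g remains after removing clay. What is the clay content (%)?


Formula: Clay% = (W_total - W_washed) / W_total * 100
Clay mass = 175 - 32 = 143 g
Clay% = 143 / 175 * 100 = 81.7143%

81.7143%


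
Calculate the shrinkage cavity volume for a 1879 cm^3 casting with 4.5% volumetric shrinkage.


Formula: V_shrink = V_casting * shrinkage_pct / 100
V_shrink = 1879 cm^3 * 4.5 / 100 = 84.5550 cm^3

Answer: 84.5550 cm^3


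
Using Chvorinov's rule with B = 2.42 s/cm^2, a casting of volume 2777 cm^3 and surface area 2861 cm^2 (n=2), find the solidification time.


Formula: t_s = B * (V/A)^n  (Chvorinov's rule, n=2)
Modulus M = V/A = 2777/2861 = 0.970640 cm
M^2 = 0.970640^2 = 0.942142 cm^2
t_s = 2.42 * 0.942142 = 2.2800 s


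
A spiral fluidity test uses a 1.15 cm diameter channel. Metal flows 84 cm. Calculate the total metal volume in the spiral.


Formula: V = pi * (d/2)^2 * L  (cylinder volume)
Radius = 1.15/2 = 0.575 cm
V = pi * 0.575^2 * 84 = 87.2499 cm^3

87.2499 cm^3


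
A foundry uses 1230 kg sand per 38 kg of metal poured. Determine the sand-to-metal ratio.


Formula: Sand-to-Metal Ratio = W_sand / W_metal
Ratio = 1230 kg / 38 kg = 32.3684


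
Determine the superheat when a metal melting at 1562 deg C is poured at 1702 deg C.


Formula: Superheat = T_pour - T_melt
Superheat = 1702 - 1562 = 140 deg C


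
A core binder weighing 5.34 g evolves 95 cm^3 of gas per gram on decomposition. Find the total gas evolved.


Formula: V_gas = W_binder * gas_evolution_rate
V = 5.34 g * 95 cm^3/g = 507.3000 cm^3

Answer: 507.3000 cm^3


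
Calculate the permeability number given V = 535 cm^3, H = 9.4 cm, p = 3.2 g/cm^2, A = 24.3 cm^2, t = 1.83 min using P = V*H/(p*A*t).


Formula: Permeability Number P = (V * H) / (p * A * t)
Numerator: V * H = 535 * 9.4 = 5029.0
Denominator: p * A * t = 3.2 * 24.3 * 1.83 = 142.3008
P = 5029.0 / 142.3008 = 35.3406

Final answer: 35.3406


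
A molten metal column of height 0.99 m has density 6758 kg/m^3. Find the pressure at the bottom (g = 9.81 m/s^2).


Formula: P = rho * g * h
rho * g = 6758 * 9.81 = 66295.98 N/m^3
P = 66295.98 * 0.99 = 65633.0202 Pa

Final answer: 65633.0202 Pa


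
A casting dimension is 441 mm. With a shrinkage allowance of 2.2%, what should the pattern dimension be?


Formula: L_pattern = L_casting * (1 + shrinkage_rate/100)
Shrinkage factor = 1 + 2.2/100 = 1.022
L_pattern = 441 mm * 1.022 = 450.7020 mm

Answer: 450.7020 mm


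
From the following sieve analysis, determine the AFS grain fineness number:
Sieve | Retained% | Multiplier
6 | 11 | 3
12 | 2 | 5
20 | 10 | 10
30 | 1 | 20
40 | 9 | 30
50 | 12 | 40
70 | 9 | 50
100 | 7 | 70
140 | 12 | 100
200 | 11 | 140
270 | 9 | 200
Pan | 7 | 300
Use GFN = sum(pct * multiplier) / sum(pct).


Formula: GFN = sum(pct * multiplier) / sum(pct)
sum(pct * multiplier) = 8493
sum(pct) = 100
GFN = 8493 / 100 = 84.93

Answer: 84.93


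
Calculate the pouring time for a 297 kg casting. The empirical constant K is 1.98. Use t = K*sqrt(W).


Formula: t = K * sqrt(W)
sqrt(W) = sqrt(297) = 17.23369
t = 1.98 * 17.23369 = 34.1227 s

34.1227 s


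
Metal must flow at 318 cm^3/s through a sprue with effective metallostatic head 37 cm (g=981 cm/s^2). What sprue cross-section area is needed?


Formula: v = sqrt(2*g*h), A = Q/v
Velocity: v = sqrt(2 * 981 * 37) = sqrt(72594) = 269.4327 cm/s
Sprue area: A = Q / v = 318 / 269.4327 = 1.1803 cm^2


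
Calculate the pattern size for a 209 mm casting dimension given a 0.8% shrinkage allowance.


Formula: L_pattern = L_casting * (1 + shrinkage_rate/100)
Shrinkage factor = 1 + 0.8/100 = 1.008
L_pattern = 209 mm * 1.008 = 210.6720 mm

Answer: 210.6720 mm


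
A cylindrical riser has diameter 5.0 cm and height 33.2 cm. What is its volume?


Formula: V = pi * (D/2)^2 * H  (cylinder volume)
Radius = D/2 = 5.0/2 = 2.5 cm
V = pi * 2.5^2 * 33.2 = 651.8805 cm^3

Final answer: 651.8805 cm^3


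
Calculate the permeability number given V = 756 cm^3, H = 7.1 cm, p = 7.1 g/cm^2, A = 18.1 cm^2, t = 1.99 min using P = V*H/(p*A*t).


Formula: Permeability Number P = (V * H) / (p * A * t)
Numerator: V * H = 756 * 7.1 = 5367.6
Denominator: p * A * t = 7.1 * 18.1 * 1.99 = 255.7349
P = 5367.6 / 255.7349 = 20.9889

Answer: 20.9889


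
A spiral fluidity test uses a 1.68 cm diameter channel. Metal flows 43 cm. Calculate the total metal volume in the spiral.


Formula: V = pi * (d/2)^2 * L  (cylinder volume)
Radius = 1.68/2 = 0.84 cm
V = pi * 0.84^2 * 43 = 95.3184 cm^3

95.3184 cm^3


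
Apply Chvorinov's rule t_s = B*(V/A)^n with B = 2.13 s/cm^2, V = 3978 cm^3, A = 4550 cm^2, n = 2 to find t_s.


Formula: t_s = B * (V/A)^n  (Chvorinov's rule, n=2)
Modulus M = V/A = 3978/4550 = 0.874286 cm
M^2 = 0.874286^2 = 0.764376 cm^2
t_s = 2.13 * 0.764376 = 1.6281 s

1.6281 s


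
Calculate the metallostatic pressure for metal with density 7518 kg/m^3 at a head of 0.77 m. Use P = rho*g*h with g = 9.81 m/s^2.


Formula: P = rho * g * h
rho * g = 7518 * 9.81 = 73751.58 N/m^3
P = 73751.58 * 0.77 = 56788.7166 Pa

Final answer: 56788.7166 Pa


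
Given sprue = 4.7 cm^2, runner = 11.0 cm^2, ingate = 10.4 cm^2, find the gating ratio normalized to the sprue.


Sprue:Runner:Ingate = 1 : 11.0/4.7 : 10.4/4.7 = 1:2.34:2.21


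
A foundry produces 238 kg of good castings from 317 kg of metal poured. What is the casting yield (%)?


Formula: Casting Yield = (W_good / W_total) * 100
Yield = (238 kg / 317 kg) * 100 = 75.0789%

Final answer: 75.0789%


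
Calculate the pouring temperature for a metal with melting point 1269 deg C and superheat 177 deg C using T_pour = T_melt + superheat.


Formula: T_pour = T_melt + Superheat
T_pour = 1269 + 177 = 1446 deg C

Answer: 1446 deg C


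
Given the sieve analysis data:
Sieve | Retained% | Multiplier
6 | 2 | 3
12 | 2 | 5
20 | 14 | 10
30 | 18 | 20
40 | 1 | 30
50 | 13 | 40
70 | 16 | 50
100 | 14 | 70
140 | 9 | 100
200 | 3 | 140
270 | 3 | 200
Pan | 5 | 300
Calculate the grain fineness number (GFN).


Formula: GFN = sum(pct * multiplier) / sum(pct)
sum(pct * multiplier) = 6266
sum(pct) = 100
GFN = 6266 / 100 = 62.66


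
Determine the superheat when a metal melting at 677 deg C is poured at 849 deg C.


Formula: Superheat = T_pour - T_melt
Superheat = 849 - 677 = 172 deg C

Final answer: 172 deg C


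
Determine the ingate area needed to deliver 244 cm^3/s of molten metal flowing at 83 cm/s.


Formula: A_ingate = Q / v  (continuity equation)
A = 244 cm^3/s / 83 cm/s = 2.9398 cm^2

Answer: 2.9398 cm^2


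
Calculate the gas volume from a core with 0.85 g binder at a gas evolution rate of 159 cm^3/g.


Formula: V_gas = W_binder * gas_evolution_rate
V = 0.85 g * 159 cm^3/g = 135.1500 cm^3

Final answer: 135.1500 cm^3


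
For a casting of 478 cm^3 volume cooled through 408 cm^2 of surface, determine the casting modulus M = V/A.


Formula: Casting Modulus M = V / A
M = 478 cm^3 / 408 cm^2 = 1.1716 cm

Final answer: 1.1716 cm


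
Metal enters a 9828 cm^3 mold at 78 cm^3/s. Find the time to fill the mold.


Formula: t_fill = V_mold / Q_flow
t = 9828 cm^3 / 78 cm^3/s = 126.0000 s

126.0000 s


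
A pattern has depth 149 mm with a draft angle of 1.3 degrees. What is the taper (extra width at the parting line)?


Formula: taper = depth * tan(draft_angle)
tan(1.3 deg) = 0.0226932
taper = 149 mm * 0.0226932 = 3.3813 mm

Final answer: 3.3813 mm


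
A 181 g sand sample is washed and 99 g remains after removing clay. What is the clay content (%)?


Formula: Clay% = (W_total - W_washed) / W_total * 100
Clay mass = 181 - 99 = 82 g
Clay% = 82 / 181 * 100 = 45.3039%

Answer: 45.3039%


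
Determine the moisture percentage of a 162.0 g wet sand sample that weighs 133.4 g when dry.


Formula: MC = (W_wet - W_dry) / W_wet * 100
Water mass = 162.0 - 133.4 = 28.6 g
MC = 28.6 / 162.0 * 100 = 17.6543%

Final answer: 17.6543%


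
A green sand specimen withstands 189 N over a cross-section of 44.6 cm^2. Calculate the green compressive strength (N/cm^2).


Formula: Compressive Strength = Force / Area
Strength = 189 N / 44.6 cm^2 = 4.2377 N/cm^2

Final answer: 4.2377 N/cm^2


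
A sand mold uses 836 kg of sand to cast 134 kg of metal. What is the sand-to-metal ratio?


Formula: Sand-to-Metal Ratio = W_sand / W_metal
Ratio = 836 kg / 134 kg = 6.2388

6.2388


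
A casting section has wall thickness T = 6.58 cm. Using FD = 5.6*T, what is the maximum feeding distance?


Formula: FD = 5.6 * T  (riser feeding-distance rule)
FD = 5.6 * 6.58 cm = 36.8480 cm

36.8480 cm


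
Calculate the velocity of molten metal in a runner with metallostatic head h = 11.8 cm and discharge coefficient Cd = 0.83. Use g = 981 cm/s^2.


Formula: v = Cd * sqrt(2 * g * h)  (Torricelli with discharge coefficient)
2*g*h = 2 * 981 * 11.8 = 23151.6 cm^2/s^2
sqrt(23151.6) = 152.15650 cm/s
v = 0.83 * 152.15650 = 126.2899 cm/s


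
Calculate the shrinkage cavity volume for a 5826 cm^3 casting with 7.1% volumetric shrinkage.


Formula: V_shrink = V_casting * shrinkage_pct / 100
V_shrink = 5826 cm^3 * 7.1 / 100 = 413.6460 cm^3


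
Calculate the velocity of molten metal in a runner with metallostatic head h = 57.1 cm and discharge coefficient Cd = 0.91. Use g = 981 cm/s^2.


Formula: v = Cd * sqrt(2 * g * h)  (Torricelli with discharge coefficient)
2*g*h = 2 * 981 * 57.1 = 112030.2 cm^2/s^2
sqrt(112030.2) = 334.70913 cm/s
v = 0.91 * 334.70913 = 304.5853 cm/s

Final answer: 304.5853 cm/s


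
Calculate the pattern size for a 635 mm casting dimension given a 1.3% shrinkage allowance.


Formula: L_pattern = L_casting * (1 + shrinkage_rate/100)
Shrinkage factor = 1 + 1.3/100 = 1.013
L_pattern = 635 mm * 1.013 = 643.2550 mm

Final answer: 643.2550 mm


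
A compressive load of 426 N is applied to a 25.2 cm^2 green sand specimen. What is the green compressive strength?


Formula: Compressive Strength = Force / Area
Strength = 426 N / 25.2 cm^2 = 16.9048 N/cm^2

16.9048 N/cm^2


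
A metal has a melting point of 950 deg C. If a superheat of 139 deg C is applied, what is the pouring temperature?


Formula: T_pour = T_melt + Superheat
T_pour = 950 + 139 = 1089 deg C

Answer: 1089 deg C


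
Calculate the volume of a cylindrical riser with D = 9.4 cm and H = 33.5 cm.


Formula: V = pi * (D/2)^2 * H  (cylinder volume)
Radius = D/2 = 9.4/2 = 4.7 cm
V = pi * 4.7^2 * 33.5 = 2324.8257 cm^3

Answer: 2324.8257 cm^3


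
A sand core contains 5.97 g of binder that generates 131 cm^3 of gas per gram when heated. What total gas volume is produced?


Formula: V_gas = W_binder * gas_evolution_rate
V = 5.97 g * 131 cm^3/g = 782.0700 cm^3

Answer: 782.0700 cm^3


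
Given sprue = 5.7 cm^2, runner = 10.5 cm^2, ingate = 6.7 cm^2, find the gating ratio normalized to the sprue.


Sprue:Runner:Ingate = 1 : 10.5/5.7 : 6.7/5.7 = 1:1.84:1.18

1:1.84:1.18


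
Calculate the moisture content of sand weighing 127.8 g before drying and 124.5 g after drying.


Formula: MC = (W_wet - W_dry) / W_wet * 100
Water mass = 127.8 - 124.5 = 3.3 g
MC = 3.3 / 127.8 * 100 = 2.5822%


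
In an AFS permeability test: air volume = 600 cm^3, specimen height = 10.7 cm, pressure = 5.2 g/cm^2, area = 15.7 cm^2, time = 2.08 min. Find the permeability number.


Formula: Permeability Number P = (V * H) / (p * A * t)
Numerator: V * H = 600 * 10.7 = 6420.0
Denominator: p * A * t = 5.2 * 15.7 * 2.08 = 169.8112
P = 6420.0 / 169.8112 = 37.8067

Answer: 37.8067


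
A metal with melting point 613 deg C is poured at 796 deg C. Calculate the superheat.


Formula: Superheat = T_pour - T_melt
Superheat = 796 - 613 = 183 deg C


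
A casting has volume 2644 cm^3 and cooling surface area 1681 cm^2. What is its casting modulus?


Formula: Casting Modulus M = V / A
M = 2644 cm^3 / 1681 cm^2 = 1.5729 cm

Answer: 1.5729 cm


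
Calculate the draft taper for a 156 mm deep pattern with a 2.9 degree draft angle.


Formula: taper = depth * tan(draft_angle)
tan(2.9 deg) = 0.0506578
taper = 156 mm * 0.0506578 = 7.9026 mm


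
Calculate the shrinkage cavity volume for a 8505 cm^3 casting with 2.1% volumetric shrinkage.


Formula: V_shrink = V_casting * shrinkage_pct / 100
V_shrink = 8505 cm^3 * 2.1 / 100 = 178.6050 cm^3

Answer: 178.6050 cm^3


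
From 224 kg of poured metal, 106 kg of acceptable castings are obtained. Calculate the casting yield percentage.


Formula: Casting Yield = (W_good / W_total) * 100
Yield = (106 kg / 224 kg) * 100 = 47.3214%


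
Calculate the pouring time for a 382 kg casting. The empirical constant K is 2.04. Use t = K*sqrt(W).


Formula: t = K * sqrt(W)
sqrt(W) = sqrt(382) = 19.54482
t = 2.04 * 19.54482 = 39.8714 s

Final answer: 39.8714 s


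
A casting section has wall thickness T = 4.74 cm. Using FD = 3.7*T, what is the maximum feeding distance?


Formula: FD = 3.7 * T  (riser feeding-distance rule)
FD = 3.7 * 4.74 cm = 17.5380 cm

Final answer: 17.5380 cm


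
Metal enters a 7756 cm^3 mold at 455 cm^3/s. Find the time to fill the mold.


Formula: t_fill = V_mold / Q_flow
t = 7756 cm^3 / 455 cm^3/s = 17.0462 s

Final answer: 17.0462 s


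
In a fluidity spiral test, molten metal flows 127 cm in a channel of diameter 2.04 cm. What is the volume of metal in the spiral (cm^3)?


Formula: V = pi * (d/2)^2 * L  (cylinder volume)
Radius = 2.04/2 = 1.02 cm
V = pi * 1.02^2 * 127 = 415.1012 cm^3

Answer: 415.1012 cm^3


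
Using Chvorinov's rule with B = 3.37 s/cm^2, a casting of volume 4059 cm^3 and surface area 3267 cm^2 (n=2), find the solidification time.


Formula: t_s = B * (V/A)^n  (Chvorinov's rule, n=2)
Modulus M = V/A = 4059/3267 = 1.242424 cm
M^2 = 1.242424^2 = 1.543617 cm^2
t_s = 3.37 * 1.543617 = 5.2020 s

Final answer: 5.2020 s
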